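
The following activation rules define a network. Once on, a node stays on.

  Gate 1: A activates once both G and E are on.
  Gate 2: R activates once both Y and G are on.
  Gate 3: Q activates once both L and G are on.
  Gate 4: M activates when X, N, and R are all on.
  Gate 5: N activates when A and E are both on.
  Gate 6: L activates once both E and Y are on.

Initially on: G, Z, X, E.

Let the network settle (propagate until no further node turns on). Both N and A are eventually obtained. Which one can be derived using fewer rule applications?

A

A: Gate 1: G and E on → A on. [1 rule application]
N: Gate 1: G and E on → A on. Gate 5: A and E on → N on. [2 rule applications]
A needs fewer.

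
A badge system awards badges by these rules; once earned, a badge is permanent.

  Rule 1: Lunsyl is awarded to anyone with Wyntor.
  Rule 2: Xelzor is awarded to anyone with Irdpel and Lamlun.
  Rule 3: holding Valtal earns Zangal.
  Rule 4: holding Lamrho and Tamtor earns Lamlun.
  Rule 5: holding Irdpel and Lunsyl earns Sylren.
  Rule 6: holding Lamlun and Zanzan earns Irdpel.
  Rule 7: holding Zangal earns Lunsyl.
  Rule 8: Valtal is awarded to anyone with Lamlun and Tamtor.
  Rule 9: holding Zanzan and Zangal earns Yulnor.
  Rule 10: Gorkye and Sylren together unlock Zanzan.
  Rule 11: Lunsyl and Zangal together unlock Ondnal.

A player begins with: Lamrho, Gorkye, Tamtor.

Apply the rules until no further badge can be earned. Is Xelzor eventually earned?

No

Xelzor would need Irdpel and Lamlun (Rule 2), but Irdpel is never earned.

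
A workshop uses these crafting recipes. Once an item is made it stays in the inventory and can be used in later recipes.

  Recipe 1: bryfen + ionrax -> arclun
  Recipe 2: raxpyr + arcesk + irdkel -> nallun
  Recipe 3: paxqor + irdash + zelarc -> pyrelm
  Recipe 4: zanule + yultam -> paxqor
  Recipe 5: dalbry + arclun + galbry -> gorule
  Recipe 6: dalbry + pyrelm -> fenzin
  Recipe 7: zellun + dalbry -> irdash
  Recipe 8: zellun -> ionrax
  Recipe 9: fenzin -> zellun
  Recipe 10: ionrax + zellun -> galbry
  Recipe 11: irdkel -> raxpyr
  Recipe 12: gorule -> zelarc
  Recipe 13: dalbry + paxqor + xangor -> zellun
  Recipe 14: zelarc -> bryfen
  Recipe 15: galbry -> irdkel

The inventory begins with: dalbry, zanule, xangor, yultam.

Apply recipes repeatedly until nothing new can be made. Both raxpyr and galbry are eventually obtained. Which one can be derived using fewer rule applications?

galbry

galbry: Using Recipe 4, zanule and yultam make paxqor. Using Recipe 13, dalbry, paxqor, and xangor make zellun. zellun -> ionrax (Recipe 8). ionrax + zellun -> galbry (Recipe 10). [4 rule applications]
raxpyr: zanule + yultam -> paxqor (Recipe 4). Using Recipe 13, dalbry, paxqor, and xangor make zellun. Using Recipe 8, zellun makes ionrax. Using Recipe 10, ionrax and zellun make galbry. galbry -> irdkel (Recipe 15). irdkel -> raxpyr (Recipe 11). [6 rule applications]
galbry needs fewer.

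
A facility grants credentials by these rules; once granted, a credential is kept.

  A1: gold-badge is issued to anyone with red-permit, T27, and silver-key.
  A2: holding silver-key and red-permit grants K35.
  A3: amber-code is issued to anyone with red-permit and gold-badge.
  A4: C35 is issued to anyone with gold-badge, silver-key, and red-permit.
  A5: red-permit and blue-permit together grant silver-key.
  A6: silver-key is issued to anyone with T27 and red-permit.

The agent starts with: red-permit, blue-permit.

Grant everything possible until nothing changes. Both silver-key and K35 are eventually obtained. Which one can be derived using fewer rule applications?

silver-key: Holding red-permit and blue-permit grants silver-key (A5). [1 rule application]
K35: Holding red-permit and blue-permit grants silver-key (A5). Holding silver-key and red-permit grants K35 (A2). [2 rule applications]
silver-key needs fewer.

silver-key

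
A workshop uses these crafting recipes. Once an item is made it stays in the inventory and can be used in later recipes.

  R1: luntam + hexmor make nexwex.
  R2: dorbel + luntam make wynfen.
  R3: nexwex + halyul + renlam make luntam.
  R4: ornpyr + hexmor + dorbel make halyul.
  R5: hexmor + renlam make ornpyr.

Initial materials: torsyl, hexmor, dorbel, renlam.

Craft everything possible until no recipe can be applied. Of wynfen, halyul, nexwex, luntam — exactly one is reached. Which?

halyul

hexmor + renlam → ornpyr (R5).
Using R4, ornpyr, hexmor, and dorbel make halyul.
luntam would need nexwex, halyul, and renlam (R3), but nexwex is never obtained. wynfen would need dorbel and luntam (R2), but luntam is never obtained. nexwex would need luntam and hexmor (R1), but luntam is never obtained.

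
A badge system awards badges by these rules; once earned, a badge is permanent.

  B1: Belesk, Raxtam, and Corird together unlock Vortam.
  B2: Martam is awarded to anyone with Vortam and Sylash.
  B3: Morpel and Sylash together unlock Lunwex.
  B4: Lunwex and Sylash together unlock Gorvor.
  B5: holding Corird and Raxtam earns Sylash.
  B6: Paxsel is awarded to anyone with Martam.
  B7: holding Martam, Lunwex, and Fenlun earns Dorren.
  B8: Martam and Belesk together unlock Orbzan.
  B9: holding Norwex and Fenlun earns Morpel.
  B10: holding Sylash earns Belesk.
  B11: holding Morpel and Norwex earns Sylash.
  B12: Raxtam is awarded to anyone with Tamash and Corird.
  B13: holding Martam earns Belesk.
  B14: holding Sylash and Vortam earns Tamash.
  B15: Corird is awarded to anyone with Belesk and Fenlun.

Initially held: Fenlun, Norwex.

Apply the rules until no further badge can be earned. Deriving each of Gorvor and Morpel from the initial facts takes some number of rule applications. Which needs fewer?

Morpel

Morpel: With Norwex and Fenlun, Morpel is earned (B9). [1 rule application]
Gorvor: With Norwex and Fenlun, Morpel is earned (B9). With Morpel and Norwex, Sylash is earned (B11). With Morpel and Sylash, Lunwex is earned (B3). With Lunwex and Sylash, Gorvor is earned (B4). [4 rule applications]
Morpel needs fewer.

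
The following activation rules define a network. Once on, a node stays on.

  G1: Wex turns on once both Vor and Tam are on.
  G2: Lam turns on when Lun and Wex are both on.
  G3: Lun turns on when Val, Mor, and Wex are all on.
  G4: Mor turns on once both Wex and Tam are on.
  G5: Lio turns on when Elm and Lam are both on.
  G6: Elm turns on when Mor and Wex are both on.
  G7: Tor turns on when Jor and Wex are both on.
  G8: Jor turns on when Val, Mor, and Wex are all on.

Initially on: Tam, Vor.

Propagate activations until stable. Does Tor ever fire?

Tor would need Jor and Wex (G7), but Jor never turns on.

No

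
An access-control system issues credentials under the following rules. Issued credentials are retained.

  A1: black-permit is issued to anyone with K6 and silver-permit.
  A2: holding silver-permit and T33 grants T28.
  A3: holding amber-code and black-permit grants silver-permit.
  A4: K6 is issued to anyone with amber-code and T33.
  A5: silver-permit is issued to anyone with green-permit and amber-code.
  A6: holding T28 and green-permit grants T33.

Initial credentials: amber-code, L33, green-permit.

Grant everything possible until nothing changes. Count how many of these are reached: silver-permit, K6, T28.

1

Holding green-permit and amber-code grants silver-permit (A5).
silver-permit: reached.
K6 would need amber-code and T33 (A4), but T33 is never granted.
T28 would need silver-permit and T33 (A2), but T33 is never granted.
Reached: silver-permit — 1 of the 3.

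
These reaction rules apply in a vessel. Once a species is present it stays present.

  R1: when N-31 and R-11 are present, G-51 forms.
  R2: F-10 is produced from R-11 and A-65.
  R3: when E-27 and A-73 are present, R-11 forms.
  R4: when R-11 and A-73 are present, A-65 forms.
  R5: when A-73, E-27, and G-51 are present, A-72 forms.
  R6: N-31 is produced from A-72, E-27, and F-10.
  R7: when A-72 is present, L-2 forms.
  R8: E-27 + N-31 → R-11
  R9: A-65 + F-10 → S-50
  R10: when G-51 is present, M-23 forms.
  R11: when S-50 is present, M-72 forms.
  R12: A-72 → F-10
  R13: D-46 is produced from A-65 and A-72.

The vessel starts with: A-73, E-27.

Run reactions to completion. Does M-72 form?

E-27 and A-73 present → R-11 forms (R3).
R-11 and A-73 present → A-65 forms (R4).
R-11 and A-65 present → F-10 forms (R2).
A-65 and F-10 present → S-50 forms (R9).
S-50 present → M-72 forms (R11).

Yes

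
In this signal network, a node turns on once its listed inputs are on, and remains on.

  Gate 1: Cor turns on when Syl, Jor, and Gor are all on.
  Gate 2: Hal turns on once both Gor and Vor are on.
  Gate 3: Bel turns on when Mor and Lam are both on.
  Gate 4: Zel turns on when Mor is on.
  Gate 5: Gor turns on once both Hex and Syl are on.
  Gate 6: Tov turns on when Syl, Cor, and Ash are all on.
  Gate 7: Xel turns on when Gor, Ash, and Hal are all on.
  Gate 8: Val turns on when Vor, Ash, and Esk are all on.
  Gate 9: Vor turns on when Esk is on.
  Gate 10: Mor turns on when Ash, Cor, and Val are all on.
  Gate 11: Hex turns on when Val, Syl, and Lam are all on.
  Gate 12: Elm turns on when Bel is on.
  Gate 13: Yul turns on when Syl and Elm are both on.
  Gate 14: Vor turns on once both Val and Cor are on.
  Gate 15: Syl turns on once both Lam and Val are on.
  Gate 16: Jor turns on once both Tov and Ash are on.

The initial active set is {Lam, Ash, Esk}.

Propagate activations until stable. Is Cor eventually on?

Cor would need Syl, Jor, and Gor (Gate 1), but Jor never turns on.

No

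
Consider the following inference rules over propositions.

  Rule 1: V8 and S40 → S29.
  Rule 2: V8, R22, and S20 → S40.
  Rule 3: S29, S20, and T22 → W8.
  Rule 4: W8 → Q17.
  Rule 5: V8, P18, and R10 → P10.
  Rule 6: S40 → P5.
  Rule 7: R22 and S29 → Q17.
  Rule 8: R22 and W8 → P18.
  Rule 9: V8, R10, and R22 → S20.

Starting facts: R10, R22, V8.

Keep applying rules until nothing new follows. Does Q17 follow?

Yes

From V8, R10, and R22, Rule 9 gives S20.
From V8, R22, and S20, Rule 2 gives S40.
From V8 and S40, Rule 1 gives S29.
R22 and S29 hold, so Q17 follows (Rule 7).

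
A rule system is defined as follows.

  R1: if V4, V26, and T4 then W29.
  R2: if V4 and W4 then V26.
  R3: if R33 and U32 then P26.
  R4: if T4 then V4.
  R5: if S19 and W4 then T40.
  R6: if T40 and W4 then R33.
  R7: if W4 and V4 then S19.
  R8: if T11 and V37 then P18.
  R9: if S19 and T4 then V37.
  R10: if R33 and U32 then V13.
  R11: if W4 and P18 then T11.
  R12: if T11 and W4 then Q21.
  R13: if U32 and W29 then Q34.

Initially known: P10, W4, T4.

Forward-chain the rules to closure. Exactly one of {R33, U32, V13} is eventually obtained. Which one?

T4 holds, so V4 follows (R4).
W4 and V4 hold, so S19 follows (R7).
From S19 and W4, R5 gives T40.
T40 and W4 hold, so R33 follows (R6).
No rule produces U32, and it is not given. V13 would need R33 and U32 (R10), but U32 is never established.

R33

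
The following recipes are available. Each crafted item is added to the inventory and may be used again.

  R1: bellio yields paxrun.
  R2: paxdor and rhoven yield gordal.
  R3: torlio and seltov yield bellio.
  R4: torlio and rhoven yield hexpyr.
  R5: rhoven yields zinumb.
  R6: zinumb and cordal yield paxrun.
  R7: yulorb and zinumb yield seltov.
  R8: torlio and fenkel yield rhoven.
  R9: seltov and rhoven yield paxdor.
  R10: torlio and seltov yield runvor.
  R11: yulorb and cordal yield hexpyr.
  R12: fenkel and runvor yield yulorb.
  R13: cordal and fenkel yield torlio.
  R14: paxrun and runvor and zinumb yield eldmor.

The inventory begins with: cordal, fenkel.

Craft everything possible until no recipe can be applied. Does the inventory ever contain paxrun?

Using R13, cordal and fenkel make torlio.
Using R8, torlio and fenkel make rhoven.
rhoven → zinumb (R5).
Using R6, zinumb and cordal make paxrun.

Yes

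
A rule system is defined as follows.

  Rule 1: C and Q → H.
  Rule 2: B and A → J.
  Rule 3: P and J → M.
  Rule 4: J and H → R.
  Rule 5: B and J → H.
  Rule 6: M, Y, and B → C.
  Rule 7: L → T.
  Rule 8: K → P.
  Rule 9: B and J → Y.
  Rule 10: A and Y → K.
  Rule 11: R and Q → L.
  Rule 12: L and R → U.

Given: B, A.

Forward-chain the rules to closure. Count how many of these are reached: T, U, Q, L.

0

T would need L (Rule 7), but L is never established.
U would need L and R (Rule 12), but L is never established.
No rule produces Q, and it is not given.
L would need R and Q (Rule 11), but Q is never established.
None of the 4 are reached.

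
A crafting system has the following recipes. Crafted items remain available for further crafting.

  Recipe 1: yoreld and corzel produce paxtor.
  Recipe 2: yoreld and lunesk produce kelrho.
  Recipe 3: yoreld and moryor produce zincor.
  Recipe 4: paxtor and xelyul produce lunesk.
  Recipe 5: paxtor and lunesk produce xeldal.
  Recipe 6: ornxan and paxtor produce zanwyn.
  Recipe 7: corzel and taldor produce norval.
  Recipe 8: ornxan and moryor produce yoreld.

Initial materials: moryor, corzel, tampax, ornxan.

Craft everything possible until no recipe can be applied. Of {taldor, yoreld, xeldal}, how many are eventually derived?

1

ornxan and moryor → yoreld (Recipe 8).
No rule produces taldor, and it is not given.
yoreld: reached.
xeldal would need paxtor and lunesk (Recipe 5), but lunesk is never obtained.
Reached: yoreld — 1 of the 3.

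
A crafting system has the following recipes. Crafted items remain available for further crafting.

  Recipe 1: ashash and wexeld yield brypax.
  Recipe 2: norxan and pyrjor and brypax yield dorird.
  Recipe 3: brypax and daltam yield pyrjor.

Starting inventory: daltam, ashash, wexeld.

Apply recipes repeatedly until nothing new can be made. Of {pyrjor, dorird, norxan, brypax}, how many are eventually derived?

2

ashash and wexeld → brypax (Recipe 1).
Using Recipe 3, brypax and daltam make pyrjor.
pyrjor: reached.
dorird would need norxan, pyrjor, and brypax (Recipe 2), but norxan is never obtained.
No rule produces norxan, and it is not given.
brypax: reached.
Reached: pyrjor and brypax — 2 of the 4.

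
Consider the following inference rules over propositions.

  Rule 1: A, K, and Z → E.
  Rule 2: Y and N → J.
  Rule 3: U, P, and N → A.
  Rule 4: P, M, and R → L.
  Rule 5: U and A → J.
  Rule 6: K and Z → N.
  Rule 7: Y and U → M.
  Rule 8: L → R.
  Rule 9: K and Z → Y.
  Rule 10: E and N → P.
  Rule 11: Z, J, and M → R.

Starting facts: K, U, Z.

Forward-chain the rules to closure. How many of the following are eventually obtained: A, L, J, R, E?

2

From K and Z, Rule 6 gives N.
From K and Z, Rule 9 gives Y.
From Y and U, Rule 7 gives M.
From Y and N, Rule 2 gives J.
From Z, J, and M, Rule 11 gives R.
A would need U, P, and N (Rule 3), but P is never established.
L would need P, M, and R (Rule 4), but P is never established.
J: reached.
R: reached.
E would need A, K, and Z (Rule 1), but A is never established.
Reached: J and R — 2 of the 5.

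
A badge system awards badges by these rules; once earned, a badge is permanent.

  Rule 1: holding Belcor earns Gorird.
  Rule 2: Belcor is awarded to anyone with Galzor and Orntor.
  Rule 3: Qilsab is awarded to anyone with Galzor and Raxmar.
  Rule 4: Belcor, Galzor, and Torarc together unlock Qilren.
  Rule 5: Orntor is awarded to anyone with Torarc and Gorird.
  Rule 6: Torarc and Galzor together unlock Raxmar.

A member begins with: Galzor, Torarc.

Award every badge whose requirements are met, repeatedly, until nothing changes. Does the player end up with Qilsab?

With Torarc and Galzor, Raxmar is earned (Rule 6).
With Galzor and Raxmar, Qilsab is earned (Rule 3).

Yes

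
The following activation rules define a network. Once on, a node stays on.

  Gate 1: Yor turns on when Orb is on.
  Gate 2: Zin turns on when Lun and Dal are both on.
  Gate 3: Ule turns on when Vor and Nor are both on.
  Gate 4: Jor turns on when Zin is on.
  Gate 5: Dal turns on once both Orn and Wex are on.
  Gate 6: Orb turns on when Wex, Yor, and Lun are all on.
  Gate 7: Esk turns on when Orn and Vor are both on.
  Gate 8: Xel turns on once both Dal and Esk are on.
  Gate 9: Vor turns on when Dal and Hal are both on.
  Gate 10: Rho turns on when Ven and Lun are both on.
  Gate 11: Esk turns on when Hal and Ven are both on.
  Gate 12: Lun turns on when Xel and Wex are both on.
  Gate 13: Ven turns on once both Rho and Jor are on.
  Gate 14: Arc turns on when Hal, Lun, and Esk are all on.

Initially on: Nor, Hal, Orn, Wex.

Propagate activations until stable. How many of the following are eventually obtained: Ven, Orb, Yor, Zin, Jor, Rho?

Orn and Wex are on, so Dal turns on (Gate 5).
Gate 9: Dal and Hal on → Vor on.
Orn and Vor are on, so Esk turns on (Gate 7).
Gate 8: Dal and Esk on → Xel on.
Xel and Wex are on, so Lun turns on (Gate 12).
Gate 2: Lun and Dal on → Zin on.
Zin is on, so Jor turns on (Gate 4).
Ven would need Rho and Jor (Gate 13), but Rho never turns on.
Orb would need Wex, Yor, and Lun (Gate 6), but Yor never turns on.
Yor would need Orb (Gate 1), but Orb never turns on.
Zin: reached.
Jor: reached.
Rho would need Ven and Lun (Gate 10), but Ven never turns on.
Reached: Zin and Jor — 2 of the 6.

2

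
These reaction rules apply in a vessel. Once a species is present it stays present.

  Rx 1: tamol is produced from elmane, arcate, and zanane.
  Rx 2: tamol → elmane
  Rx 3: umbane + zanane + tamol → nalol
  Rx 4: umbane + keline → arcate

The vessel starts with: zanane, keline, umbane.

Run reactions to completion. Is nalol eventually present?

No

nalol would need umbane, zanane, and tamol (Rx 3), but tamol never forms.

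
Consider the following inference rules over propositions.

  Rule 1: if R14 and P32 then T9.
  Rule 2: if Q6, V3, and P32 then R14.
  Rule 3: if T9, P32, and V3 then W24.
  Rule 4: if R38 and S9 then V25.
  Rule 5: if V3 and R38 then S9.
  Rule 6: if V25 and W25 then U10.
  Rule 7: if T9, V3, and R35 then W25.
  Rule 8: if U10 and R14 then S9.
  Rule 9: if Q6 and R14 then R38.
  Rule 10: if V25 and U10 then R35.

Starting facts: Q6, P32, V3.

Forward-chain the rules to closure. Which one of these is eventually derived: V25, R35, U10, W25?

Q6, V3, and P32 hold, so R14 follows (Rule 2).
Q6 and R14 hold, so R38 follows (Rule 9).
From V3 and R38, Rule 5 gives S9.
R38 and S9 hold, so V25 follows (Rule 4).
R35 would need V25 and U10 (Rule 10), but U10 is never established. U10 would need V25 and W25 (Rule 6), but W25 is never established. W25 would need T9, V3, and R35 (Rule 7), but R35 is never established.

V25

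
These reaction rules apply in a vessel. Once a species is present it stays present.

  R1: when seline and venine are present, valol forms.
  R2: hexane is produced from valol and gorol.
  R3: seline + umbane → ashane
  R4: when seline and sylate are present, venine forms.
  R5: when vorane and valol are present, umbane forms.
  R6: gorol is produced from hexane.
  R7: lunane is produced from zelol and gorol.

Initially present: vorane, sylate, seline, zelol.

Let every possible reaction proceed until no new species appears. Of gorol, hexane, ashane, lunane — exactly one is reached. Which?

seline and sylate present → venine forms (R4).
seline and venine present → valol forms (R1).
vorane and valol present → umbane forms (R5).
seline and umbane present → ashane forms (R3).
hexane would need valol and gorol (R2), but gorol never forms. lunane would need zelol and gorol (R7), but gorol never forms. gorol would need hexane (R6), but hexane never forms.

ashane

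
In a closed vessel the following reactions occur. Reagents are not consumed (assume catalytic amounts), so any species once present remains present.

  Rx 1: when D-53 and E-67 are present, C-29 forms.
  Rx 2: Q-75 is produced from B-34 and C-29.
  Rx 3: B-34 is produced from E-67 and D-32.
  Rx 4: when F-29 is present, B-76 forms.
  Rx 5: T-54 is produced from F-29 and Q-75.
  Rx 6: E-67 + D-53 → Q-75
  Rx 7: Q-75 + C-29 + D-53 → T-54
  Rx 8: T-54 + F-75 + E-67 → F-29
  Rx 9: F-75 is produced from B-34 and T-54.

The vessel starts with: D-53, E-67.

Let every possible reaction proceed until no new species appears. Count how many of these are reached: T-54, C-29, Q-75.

D-53 and E-67 present → C-29 forms (Rx 1).
E-67 and D-53 present → Q-75 forms (Rx 6).
Q-75, C-29, and D-53 present → T-54 forms (Rx 7).
T-54: reached.
C-29: reached.
Q-75: reached.
All 3 are reached.

3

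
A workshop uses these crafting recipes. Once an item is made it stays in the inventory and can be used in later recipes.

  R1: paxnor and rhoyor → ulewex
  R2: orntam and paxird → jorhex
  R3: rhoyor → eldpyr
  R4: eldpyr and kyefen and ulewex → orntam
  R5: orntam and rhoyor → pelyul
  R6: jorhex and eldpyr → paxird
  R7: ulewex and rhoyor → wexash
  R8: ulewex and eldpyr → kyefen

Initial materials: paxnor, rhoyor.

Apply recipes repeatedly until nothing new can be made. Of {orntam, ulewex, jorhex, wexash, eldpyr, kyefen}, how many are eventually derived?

rhoyor → eldpyr (R3).
paxnor and rhoyor → ulewex (R1).
ulewex and rhoyor → wexash (R7).
ulewex and eldpyr → kyefen (R8).
Using R4, eldpyr, kyefen, and ulewex make orntam.
orntam: reached.
ulewex: reached.
jorhex would need orntam and paxird (R2), but paxird is never obtained.
wexash: reached.
eldpyr: reached.
kyefen: reached.
Reached: orntam, ulewex, wexash, eldpyr, and kyefen — 5 of the 6.

5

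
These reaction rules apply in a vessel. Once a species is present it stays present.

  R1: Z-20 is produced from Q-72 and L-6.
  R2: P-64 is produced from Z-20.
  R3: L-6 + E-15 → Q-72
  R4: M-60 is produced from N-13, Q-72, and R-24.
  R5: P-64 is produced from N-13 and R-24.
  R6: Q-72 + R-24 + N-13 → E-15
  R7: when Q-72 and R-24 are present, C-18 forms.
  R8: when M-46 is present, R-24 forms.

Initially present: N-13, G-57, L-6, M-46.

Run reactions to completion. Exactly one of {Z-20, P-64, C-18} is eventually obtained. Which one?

M-46 present → R-24 forms (R8).
N-13 and R-24 present → P-64 forms (R5).
Z-20 would need Q-72 and L-6 (R1), but Q-72 never forms. C-18 would need Q-72 and R-24 (R7), but Q-72 never forms.

P-64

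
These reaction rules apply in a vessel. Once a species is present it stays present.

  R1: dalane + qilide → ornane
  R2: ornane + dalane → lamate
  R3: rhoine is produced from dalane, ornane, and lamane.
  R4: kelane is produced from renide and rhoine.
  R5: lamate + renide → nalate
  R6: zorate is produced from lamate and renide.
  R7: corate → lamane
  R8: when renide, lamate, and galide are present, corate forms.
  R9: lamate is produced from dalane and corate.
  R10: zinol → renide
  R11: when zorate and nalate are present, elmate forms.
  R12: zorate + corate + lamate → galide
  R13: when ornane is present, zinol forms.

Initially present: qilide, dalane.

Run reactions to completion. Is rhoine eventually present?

No

rhoine would need dalane, ornane, and lamane (R3), but lamane never forms.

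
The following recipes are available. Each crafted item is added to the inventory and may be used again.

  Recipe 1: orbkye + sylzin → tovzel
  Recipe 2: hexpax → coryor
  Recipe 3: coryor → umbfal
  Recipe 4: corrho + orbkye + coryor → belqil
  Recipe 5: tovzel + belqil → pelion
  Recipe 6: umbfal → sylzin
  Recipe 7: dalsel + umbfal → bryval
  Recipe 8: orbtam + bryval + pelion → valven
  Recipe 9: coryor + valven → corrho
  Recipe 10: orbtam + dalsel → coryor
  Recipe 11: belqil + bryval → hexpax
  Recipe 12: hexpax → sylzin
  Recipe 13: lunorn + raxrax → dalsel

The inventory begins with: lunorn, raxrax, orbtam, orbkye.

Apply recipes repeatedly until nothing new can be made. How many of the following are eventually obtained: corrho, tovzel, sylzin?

lunorn + raxrax → dalsel (Recipe 13).
orbtam + dalsel → coryor (Recipe 10).
coryor → umbfal (Recipe 3).
umbfal → sylzin (Recipe 6).
orbkye + sylzin → tovzel (Recipe 1).
corrho would need coryor and valven (Recipe 9), but valven is never obtained.
tovzel: reached.
sylzin: reached.
Reached: tovzel and sylzin — 2 of the 3.

2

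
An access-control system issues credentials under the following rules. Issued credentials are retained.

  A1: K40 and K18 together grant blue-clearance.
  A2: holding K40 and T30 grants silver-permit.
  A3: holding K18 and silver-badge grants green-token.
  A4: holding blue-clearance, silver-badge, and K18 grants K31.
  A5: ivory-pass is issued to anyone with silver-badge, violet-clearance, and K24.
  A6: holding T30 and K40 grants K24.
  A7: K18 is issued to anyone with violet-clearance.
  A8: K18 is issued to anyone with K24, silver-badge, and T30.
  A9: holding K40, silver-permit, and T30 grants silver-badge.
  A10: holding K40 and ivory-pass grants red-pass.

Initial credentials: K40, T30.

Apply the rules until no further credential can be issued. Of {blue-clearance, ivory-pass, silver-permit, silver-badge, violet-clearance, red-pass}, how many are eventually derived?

Holding T30 and K40 grants K24 (A6).
Holding K40 and T30 grants silver-permit (A2).
Holding K40, silver-permit, and T30 grants silver-badge (A9).
Holding K24, silver-badge, and T30 grants K18 (A8).
Holding K40 and K18 grants blue-clearance (A1).
blue-clearance: reached.
ivory-pass would need silver-badge, violet-clearance, and K24 (A5), but violet-clearance is never granted.
silver-permit: reached.
silver-badge: reached.
No rule produces violet-clearance, and it is not given.
red-pass would need K40 and ivory-pass (A10), but ivory-pass is never granted.
Reached: blue-clearance, silver-permit, and silver-badge — 3 of the 6.

3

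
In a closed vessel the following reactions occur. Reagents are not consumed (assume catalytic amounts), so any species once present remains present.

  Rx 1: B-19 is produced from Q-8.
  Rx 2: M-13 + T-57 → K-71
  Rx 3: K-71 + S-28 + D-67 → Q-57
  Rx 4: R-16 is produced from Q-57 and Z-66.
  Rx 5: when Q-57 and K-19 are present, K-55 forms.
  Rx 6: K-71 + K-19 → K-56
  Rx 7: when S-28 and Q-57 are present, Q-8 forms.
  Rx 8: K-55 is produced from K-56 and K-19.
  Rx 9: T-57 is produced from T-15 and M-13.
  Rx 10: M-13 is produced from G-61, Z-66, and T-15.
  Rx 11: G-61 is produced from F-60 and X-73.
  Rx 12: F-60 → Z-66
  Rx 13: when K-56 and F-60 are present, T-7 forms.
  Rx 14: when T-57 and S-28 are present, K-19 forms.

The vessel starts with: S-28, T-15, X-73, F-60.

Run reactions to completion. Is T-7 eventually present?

F-60 present → Z-66 forms (Rx 12).
F-60 and X-73 present → G-61 forms (Rx 11).
G-61, Z-66, and T-15 present → M-13 forms (Rx 10).
T-15 and M-13 present → T-57 forms (Rx 9).
M-13 and T-57 present → K-71 forms (Rx 2).
T-57 and S-28 present → K-19 forms (Rx 14).
K-71 and K-19 present → K-56 forms (Rx 6).
K-56 and F-60 present → T-7 forms (Rx 13).

Yes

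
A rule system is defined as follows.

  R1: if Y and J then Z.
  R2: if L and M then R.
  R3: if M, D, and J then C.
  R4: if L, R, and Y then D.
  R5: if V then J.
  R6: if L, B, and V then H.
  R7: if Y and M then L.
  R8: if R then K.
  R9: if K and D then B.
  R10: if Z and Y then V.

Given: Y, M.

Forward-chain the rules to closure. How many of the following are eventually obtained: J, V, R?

1

From Y and M, R7 gives L.
From L and M, R2 gives R.
J would need V (R5), but V is never established.
V would need Z and Y (R10), but Z is never established.
R: reached.
Reached: R — 1 of the 3.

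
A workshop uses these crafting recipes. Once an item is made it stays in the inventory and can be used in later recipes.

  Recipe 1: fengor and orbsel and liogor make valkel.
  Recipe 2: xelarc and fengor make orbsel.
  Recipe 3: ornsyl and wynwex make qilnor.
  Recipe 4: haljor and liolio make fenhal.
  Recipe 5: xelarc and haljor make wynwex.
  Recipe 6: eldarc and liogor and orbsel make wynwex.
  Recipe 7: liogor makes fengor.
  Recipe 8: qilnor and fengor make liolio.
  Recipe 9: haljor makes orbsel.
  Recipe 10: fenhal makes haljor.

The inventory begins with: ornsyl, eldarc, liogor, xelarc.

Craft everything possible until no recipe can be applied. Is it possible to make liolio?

Yes

liogor → fengor (Recipe 7).
xelarc and fengor → orbsel (Recipe 2).
Using Recipe 6, eldarc, liogor, and orbsel make wynwex.
Using Recipe 3, ornsyl and wynwex make qilnor.
Using Recipe 8, qilnor and fengor make liolio.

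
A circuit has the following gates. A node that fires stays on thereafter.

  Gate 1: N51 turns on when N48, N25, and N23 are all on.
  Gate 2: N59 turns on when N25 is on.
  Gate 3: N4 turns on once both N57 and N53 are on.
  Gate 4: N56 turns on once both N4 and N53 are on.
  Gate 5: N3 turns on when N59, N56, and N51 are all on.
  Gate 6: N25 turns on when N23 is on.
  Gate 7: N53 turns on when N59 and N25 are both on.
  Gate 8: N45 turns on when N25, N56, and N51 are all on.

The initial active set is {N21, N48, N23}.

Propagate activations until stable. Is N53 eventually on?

N23 is on, so N25 turns on (Gate 6).
N25 is on, so N59 turns on (Gate 2).
N59 and N25 are on, so N53 turns on (Gate 7).

Yes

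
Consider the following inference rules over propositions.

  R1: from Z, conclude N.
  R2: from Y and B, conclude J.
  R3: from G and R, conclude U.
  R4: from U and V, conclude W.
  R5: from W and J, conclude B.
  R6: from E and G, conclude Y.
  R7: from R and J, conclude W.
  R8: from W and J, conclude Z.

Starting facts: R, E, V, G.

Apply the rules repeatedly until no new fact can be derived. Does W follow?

Yes

From G and R, R3 gives U.
From U and V, R4 gives W.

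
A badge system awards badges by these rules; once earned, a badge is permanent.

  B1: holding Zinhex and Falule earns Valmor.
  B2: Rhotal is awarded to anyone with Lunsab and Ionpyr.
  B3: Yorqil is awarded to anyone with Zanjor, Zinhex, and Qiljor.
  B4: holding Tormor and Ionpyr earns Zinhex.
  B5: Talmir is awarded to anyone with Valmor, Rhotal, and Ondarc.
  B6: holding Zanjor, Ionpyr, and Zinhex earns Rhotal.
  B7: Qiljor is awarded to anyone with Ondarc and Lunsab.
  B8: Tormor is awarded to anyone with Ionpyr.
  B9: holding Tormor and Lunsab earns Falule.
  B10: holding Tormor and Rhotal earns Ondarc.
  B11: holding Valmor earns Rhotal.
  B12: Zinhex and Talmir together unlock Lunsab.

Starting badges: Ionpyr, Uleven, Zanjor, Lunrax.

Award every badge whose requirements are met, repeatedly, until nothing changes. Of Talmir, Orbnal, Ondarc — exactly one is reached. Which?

Ondarc

With Ionpyr, Tormor is earned (B8).
With Tormor and Ionpyr, Zinhex is earned (B4).
With Zanjor, Ionpyr, and Zinhex, Rhotal is earned (B6).
With Tormor and Rhotal, Ondarc is earned (B10).
Talmir would need Valmor, Rhotal, and Ondarc (B5), but Valmor is never earned. No rule produces Orbnal, and it is not given.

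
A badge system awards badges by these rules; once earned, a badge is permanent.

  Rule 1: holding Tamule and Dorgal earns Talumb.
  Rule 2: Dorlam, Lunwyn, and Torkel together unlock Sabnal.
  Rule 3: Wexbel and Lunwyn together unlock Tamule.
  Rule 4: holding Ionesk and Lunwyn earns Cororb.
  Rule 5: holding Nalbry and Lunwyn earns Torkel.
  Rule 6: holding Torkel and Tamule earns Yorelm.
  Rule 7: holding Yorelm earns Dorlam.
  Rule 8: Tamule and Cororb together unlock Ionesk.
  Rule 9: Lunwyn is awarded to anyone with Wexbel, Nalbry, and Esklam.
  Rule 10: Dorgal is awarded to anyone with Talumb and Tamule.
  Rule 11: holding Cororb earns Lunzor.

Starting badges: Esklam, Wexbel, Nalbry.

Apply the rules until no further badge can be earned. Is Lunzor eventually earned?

Lunzor would need Cororb (Rule 11), but Cororb is never earned.

No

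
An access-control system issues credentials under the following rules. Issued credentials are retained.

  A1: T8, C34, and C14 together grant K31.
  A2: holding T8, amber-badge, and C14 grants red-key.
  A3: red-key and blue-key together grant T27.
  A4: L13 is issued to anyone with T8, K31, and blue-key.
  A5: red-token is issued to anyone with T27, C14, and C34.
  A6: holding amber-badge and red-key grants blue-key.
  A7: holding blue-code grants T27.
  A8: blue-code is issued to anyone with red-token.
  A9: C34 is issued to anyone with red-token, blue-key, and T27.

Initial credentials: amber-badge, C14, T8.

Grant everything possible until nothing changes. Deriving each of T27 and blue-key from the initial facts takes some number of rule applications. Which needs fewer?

blue-key

blue-key: Holding T8, amber-badge, and C14 grants red-key (A2). Holding amber-badge and red-key grants blue-key (A6). [2 rule applications]
T27: Holding T8, amber-badge, and C14 grants red-key (A2). Holding amber-badge and red-key grants blue-key (A6). Holding red-key and blue-key grants T27 (A3). [3 rule applications]
blue-key needs fewer.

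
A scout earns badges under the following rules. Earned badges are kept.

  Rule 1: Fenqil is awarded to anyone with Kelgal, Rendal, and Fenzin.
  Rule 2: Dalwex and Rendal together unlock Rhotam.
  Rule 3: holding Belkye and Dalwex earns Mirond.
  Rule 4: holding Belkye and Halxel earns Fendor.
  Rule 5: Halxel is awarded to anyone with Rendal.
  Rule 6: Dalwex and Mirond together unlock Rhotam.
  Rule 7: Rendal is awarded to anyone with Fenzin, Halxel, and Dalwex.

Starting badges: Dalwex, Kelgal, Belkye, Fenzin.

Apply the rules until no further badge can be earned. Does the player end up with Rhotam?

Yes

With Belkye and Dalwex, Mirond is earned (Rule 3).
With Dalwex and Mirond, Rhotam is earned (Rule 6).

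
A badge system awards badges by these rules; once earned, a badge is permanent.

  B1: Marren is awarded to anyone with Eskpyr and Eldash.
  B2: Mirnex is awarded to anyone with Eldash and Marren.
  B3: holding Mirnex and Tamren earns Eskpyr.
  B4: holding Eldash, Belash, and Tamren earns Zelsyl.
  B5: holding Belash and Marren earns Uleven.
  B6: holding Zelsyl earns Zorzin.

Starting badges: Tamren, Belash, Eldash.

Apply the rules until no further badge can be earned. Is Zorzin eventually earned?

With Eldash, Belash, and Tamren, Zelsyl is earned (B4).
With Zelsyl, Zorzin is earned (B6).

Yes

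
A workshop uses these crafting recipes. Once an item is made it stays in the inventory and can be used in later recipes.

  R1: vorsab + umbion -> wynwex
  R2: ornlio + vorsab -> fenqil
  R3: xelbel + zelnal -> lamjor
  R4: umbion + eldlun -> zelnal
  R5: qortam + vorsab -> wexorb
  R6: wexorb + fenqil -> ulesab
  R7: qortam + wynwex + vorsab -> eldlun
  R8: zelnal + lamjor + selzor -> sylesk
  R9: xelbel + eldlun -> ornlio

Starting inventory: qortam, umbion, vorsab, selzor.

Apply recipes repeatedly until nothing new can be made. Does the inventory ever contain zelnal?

Using R1, vorsab and umbion make wynwex.
Using R7, qortam, wynwex, and vorsab make eldlun.
Using R4, umbion and eldlun make zelnal.

Yes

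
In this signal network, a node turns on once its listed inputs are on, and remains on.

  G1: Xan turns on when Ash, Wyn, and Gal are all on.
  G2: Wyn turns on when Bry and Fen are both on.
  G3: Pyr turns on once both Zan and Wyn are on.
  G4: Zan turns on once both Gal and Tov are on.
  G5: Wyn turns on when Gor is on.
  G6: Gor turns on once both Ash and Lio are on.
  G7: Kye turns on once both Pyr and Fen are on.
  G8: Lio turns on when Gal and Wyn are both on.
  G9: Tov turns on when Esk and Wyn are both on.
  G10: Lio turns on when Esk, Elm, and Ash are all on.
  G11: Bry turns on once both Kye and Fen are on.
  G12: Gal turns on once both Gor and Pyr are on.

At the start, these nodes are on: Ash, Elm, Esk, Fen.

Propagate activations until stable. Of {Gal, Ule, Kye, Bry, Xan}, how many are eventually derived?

0

Gal would need Gor and Pyr (G12), but Pyr never turns on.
No rule produces Ule, and it is not given.
Kye would need Pyr and Fen (G7), but Pyr never turns on.
Bry would need Kye and Fen (G11), but Kye never turns on.
Xan would need Ash, Wyn, and Gal (G1), but Gal never turns on.
None of the 5 are reached.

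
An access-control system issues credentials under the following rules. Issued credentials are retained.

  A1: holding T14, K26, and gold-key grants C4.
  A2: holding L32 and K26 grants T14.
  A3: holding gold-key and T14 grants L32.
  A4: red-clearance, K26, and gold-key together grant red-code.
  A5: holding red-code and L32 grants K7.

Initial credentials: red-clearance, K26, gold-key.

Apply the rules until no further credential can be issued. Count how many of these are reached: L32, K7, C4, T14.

0

L32 would need gold-key and T14 (A3), but T14 is never granted.
K7 would need red-code and L32 (A5), but L32 is never granted.
C4 would need T14, K26, and gold-key (A1), but T14 is never granted.
T14 would need L32 and K26 (A2), but L32 is never granted.
None of the 4 are reached.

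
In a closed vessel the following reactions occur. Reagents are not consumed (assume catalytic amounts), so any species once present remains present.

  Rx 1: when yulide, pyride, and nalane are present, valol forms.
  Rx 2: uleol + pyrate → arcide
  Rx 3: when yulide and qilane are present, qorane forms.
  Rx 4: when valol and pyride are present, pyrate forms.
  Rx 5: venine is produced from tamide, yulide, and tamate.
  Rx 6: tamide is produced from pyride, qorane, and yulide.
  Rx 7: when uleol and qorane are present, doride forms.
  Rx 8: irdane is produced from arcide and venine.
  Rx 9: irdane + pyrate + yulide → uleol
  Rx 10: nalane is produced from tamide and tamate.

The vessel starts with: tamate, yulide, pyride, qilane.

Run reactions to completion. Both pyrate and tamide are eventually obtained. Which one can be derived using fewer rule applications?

tamide

tamide: yulide and qilane present → qorane forms (Rx 3). pyride, qorane, and yulide present → tamide forms (Rx 6). [2 rule applications]
pyrate: yulide and qilane present → qorane forms (Rx 3). pyride, qorane, and yulide present → tamide forms (Rx 6). tamide and tamate present → nalane forms (Rx 10). yulide, pyride, and nalane present → valol forms (Rx 1). valol and pyride present → pyrate forms (Rx 4). [5 rule applications]
tamide needs fewer.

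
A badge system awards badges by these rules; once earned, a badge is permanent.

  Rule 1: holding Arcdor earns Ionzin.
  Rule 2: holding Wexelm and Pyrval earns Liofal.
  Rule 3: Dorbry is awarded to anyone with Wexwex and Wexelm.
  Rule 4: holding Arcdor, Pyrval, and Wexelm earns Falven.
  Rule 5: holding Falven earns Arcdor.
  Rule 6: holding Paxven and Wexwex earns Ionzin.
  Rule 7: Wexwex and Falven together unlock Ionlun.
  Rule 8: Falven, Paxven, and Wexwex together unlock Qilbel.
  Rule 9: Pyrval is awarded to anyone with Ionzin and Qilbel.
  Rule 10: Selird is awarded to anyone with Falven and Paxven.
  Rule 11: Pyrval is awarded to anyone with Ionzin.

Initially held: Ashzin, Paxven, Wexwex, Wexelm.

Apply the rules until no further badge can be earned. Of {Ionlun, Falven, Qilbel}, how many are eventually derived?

Ionlun would need Wexwex and Falven (Rule 7), but Falven is never earned.
Falven would need Arcdor, Pyrval, and Wexelm (Rule 4), but Arcdor is never earned.
Qilbel would need Falven, Paxven, and Wexwex (Rule 8), but Falven is never earned.
None of the 3 are reached.

0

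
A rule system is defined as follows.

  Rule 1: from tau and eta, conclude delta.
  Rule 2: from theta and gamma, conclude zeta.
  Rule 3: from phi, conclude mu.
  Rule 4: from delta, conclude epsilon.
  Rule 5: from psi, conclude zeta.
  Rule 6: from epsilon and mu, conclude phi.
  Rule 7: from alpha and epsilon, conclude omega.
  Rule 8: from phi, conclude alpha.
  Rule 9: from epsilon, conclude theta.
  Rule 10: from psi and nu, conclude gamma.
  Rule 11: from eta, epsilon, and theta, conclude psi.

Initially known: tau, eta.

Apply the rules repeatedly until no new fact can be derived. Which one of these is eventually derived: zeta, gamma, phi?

tau and eta hold, so delta follows (Rule 1).
delta holds, so epsilon follows (Rule 4).
From epsilon, Rule 9 gives theta.
eta, epsilon, and theta hold, so psi follows (Rule 11).
psi holds, so zeta follows (Rule 5).
phi would need epsilon and mu (Rule 6), but mu is never established. gamma would need psi and nu (Rule 10), but nu is never established.

zeta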